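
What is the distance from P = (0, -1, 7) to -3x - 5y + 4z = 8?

distance = |a·x₀ + b·y₀ + c·z₀ - d| / √(a² + b² + c²)
  = |(-3)·0 + (-5)·(-1) + 4·7 - 8| / √((-3)² + (-5)² + 4²)
  = |0 + 5 + 28 - 8| / √(9 + 25 + 16)
  = |25| / √50
  = 25 / 7.071
  ≈ 3.536

3.536


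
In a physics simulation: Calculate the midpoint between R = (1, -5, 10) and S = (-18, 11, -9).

M = ((x₁+x₂)/2, (y₁+y₂)/2, (z₁+z₂)/2)
  = ((1 - 18)/2, (-5 + 11)/2, (10 - 9)/2)
  = (-17/2, 6/2, 1/2)
  = (-8.5, 3, 0.5)

(-8.5, 3, 0.5)


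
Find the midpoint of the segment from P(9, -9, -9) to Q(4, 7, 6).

M = ((x₁+x₂)/2, (y₁+y₂)/2, (z₁+z₂)/2)
  = ((9 + 4)/2, (-9 + 7)/2, (-9 + 6)/2)
  = (13/2, -2/2, -3/2)
  = (6.5, -1, -1.5)

(6.5, -1, -1.5)


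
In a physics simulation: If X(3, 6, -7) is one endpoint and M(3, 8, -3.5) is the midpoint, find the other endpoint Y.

Y = 2M - X
  = (2·3 - 3, 2·8 - 6, 2·(-3.5) - (-7))
  = (6 - 3, 16 - 6, -7 + 7)
  = (3, 10, 0)

(3, 10, 0)


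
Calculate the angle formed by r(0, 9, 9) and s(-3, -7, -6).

r·s = 0·(-3) + 9·(-7) + 9·(-6) = 0 - 63 - 54 = -117
|r| = √(0² + 9² + 9²) = √162 ≈ 12.73
|s| = √((-3)² + (-7)² + (-6)²) = √94 ≈ 9.695
cos θ = (r·s)/(|r||s|) = -117/(12.73·9.695) ≈ -0.9481
θ = arccos(-0.9481) ≈ 161.5°

161.5°


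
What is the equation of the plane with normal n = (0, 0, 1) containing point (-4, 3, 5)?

The plane through P with normal n = (a, b, c) satisfies n·(r - P) = 0,
i.e. ax + by + cz = a·x₀ + b·y₀ + c·z₀.
d = 0·(-4) + 0·3 + 1·5
  = 0 + 0 + 5
  = 5
Equation: z = 5

z = 5


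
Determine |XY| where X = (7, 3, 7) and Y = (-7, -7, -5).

d = √[(x₂-x₁)² + (y₂-y₁)² + (z₂-z₁)²]
  = √[(-14)² + (-10)² + (-12)²]
  = √[196 + 100 + 144]
  = √440
  ≈ 20.98

20.98


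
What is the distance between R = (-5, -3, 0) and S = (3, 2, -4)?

d = √[(x₂-x₁)² + (y₂-y₁)² + (z₂-z₁)²]
  = √[8² + 5² + (-4)²]
  = √[64 + 25 + 16]
  = √105
  ≈ 10.25

10.25


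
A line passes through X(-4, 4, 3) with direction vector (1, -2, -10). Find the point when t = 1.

P(t) = X + t·d
  = (-4 + 1·1, 4 + (-2)·1, 3 + (-10)·1)
  = (-4 + 1, 4 - 2, 3 - 10)
  = (-3, 2, -7)

(-3, 2, -7)


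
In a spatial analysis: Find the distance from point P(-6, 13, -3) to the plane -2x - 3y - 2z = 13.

distance = |a·x₀ + b·y₀ + c·z₀ - d| / √(a² + b² + c²)
  = |(-2)·(-6) + (-3)·13 + (-2)·(-3) - 13| / √((-2)² + (-3)² + (-2)²)
  = |12 - 39 + 6 - 13| / √(4 + 9 + 4)
  = |-34| / √17
  = 34 / 4.123
  ≈ 8.246

8.246


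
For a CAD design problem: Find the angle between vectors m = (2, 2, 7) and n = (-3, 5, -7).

m·n = 2·(-3) + 2·5 + 7·(-7) = -6 + 10 - 49 = -45
|m| = √(2² + 2² + 7²) = √57 ≈ 7.55
|n| = √((-3)² + 5² + (-7)²) = √83 ≈ 9.11
cos θ = (m·n)/(|m||n|) = -45/(7.55·9.11) ≈ -0.6542
θ = arccos(-0.6542) ≈ 130.9°

130.9°


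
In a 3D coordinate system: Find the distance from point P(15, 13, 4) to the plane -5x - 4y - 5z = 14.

distance = |a·x₀ + b·y₀ + c·z₀ - d| / √(a² + b² + c²)
  = |(-5)·15 + (-4)·13 + (-5)·4 - 14| / √((-5)² + (-4)² + (-5)²)
  = |-75 - 52 - 20 - 14| / √(25 + 16 + 25)
  = |-161| / √66
  = 161 / 8.124
  ≈ 19.82

19.82


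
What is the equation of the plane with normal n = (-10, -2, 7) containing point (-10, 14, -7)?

The plane through P with normal n = (a, b, c) satisfies n·(r - P) = 0,
i.e. ax + by + cz = a·x₀ + b·y₀ + c·z₀.
d = (-10)·(-10) + (-2)·14 + 7·(-7)
  = 100 - 28 - 49
  = 23
Equation: -10x - 2y + 7z = 23

-10x - 2y + 7z = 23


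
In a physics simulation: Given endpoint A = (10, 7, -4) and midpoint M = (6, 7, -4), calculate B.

B = 2M - A
  = (2·6 - 10, 2·7 - 7, 2·(-4) - (-4))
  = (12 - 10, 14 - 7, -8 + 4)
  = (2, 7, -4)

(2, 7, -4)


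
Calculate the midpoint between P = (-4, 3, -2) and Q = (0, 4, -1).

M = ((x₁+x₂)/2, (y₁+y₂)/2, (z₁+z₂)/2)
  = ((-4 + 0)/2, (3 + 4)/2, (-2 - 1)/2)
  = (-4/2, 7/2, -3/2)
  = (-2, 3.5, -1.5)

(-2, 3.5, -1.5)


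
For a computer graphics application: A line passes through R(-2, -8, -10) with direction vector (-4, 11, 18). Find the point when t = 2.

P(t) = R + t·d
  = (-2 + (-4)·2, -8 + 11·2, -10 + 18·2)
  = (-2 - 8, -8 + 22, -10 + 36)
  = (-10, 14, 26)

(-10, 14, 26)


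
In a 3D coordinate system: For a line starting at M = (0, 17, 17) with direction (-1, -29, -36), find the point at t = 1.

P(t) = M + t·d
  = (0 + (-1)·1, 17 + (-29)·1, 17 + (-36)·1)
  = (0 - 1, 17 - 29, 17 - 36)
  = (-1, -12, -19)

(-1, -12, -19)


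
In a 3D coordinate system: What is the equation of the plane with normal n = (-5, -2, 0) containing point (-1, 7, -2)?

The plane through P with normal n = (a, b, c) satisfies n·(r - P) = 0,
i.e. ax + by + cz = a·x₀ + b·y₀ + c·z₀.
d = (-5)·(-1) + (-2)·7 + 0·(-2)
  = 5 - 14 + 0
  = -9
Equation: -5x - 2y = -9

-5x - 2y = -9


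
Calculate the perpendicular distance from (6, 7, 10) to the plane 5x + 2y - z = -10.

distance = |a·x₀ + b·y₀ + c·z₀ - d| / √(a² + b² + c²)
  = |5·6 + 2·7 + (-1)·10 - (-10)| / √(5² + 2² + (-1)²)
  = |30 + 14 - 10 + 10| / √(25 + 4 + 1)
  = |44| / √30
  = 44 / 5.477
  ≈ 8.033

8.033


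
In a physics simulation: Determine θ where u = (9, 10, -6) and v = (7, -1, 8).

u·v = 9·7 + 10·(-1) + (-6)·8 = 63 - 10 - 48 = 5
|u| = √(9² + 10² + (-6)²) = √217 ≈ 14.73
|v| = √(7² + (-1)² + 8²) = √114 ≈ 10.68
cos θ = (u·v)/(|u||v|) = 5/(14.73·10.68) ≈ 0.03179
θ = arccos(0.03179) ≈ 88.18°

88.18°


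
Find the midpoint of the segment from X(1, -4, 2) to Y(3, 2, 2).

M = ((x₁+x₂)/2, (y₁+y₂)/2, (z₁+z₂)/2)
  = ((1 + 3)/2, (-4 + 2)/2, (2 + 2)/2)
  = (4/2, -2/2, 4/2)
  = (2, -1, 2)

(2, -1, 2)


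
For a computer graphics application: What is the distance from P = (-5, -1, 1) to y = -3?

distance = |a·x₀ + b·y₀ + c·z₀ - d| / √(a² + b² + c²)
  = |0·(-5) + 1·(-1) + 0·1 - (-3)| / √(0² + 1² + 0²)
  = |0 - 1 + 0 + 3| / √(0 + 1 + 0)
  = |2| / √1
  = 2 / 1
  ≈ 2

2


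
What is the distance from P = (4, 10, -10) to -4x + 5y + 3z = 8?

distance = |a·x₀ + b·y₀ + c·z₀ - d| / √(a² + b² + c²)
  = |(-4)·4 + 5·10 + 3·(-10) - 8| / √((-4)² + 5² + 3²)
  = |-16 + 50 - 30 - 8| / √(16 + 25 + 9)
  = |-4| / √50
  = 4 / 7.071
  ≈ 0.5657

0.5657


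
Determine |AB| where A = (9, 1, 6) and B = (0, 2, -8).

d = √[(x₂-x₁)² + (y₂-y₁)² + (z₂-z₁)²]
  = √[(-9)² + 1² + (-14)²]
  = √[81 + 1 + 196]
  = √278
  ≈ 16.67

16.67


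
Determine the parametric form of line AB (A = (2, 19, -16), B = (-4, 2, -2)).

Direction vector d = B - A = (-4 - 2, 2 - 19, -2 + 16) = (-6, -17, 14)
Parametric form r = A + t·d:
x = 2 - 6t, y = 19 - 17t, z = -16 + 14t

x = 2 - 6t, y = 19 - 17t, z = -16 + 14t


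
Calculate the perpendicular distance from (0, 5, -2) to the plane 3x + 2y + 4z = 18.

distance = |a·x₀ + b·y₀ + c·z₀ - d| / √(a² + b² + c²)
  = |3·0 + 2·5 + 4·(-2) - 18| / √(3² + 2² + 4²)
  = |0 + 10 - 8 - 18| / √(9 + 4 + 16)
  = |-16| / √29
  = 16 / 5.385
  ≈ 2.971

2.971


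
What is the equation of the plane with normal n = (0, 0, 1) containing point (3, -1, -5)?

The plane through P with normal n = (a, b, c) satisfies n·(r - P) = 0,
i.e. ax + by + cz = a·x₀ + b·y₀ + c·z₀.
d = 0·3 + 0·(-1) + 1·(-5)
  = 0 + 0 - 5
  = -5
Equation: z = -5

z = -5


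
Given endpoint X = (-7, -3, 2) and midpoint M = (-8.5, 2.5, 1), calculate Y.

Y = 2M - X
  = (2·(-8.5) - (-7), 2·2.5 - (-3), 2·1 - 2)
  = (-17 + 7, 5 + 3, 2 - 2)
  = (-10, 8, 0)

(-10, 8, 0)


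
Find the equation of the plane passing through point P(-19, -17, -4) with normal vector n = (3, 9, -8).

The plane through P with normal n = (a, b, c) satisfies n·(r - P) = 0,
i.e. ax + by + cz = a·x₀ + b·y₀ + c·z₀.
d = 3·(-19) + 9·(-17) + (-8)·(-4)
  = -57 - 153 + 32
  = -178
Equation: 3x + 9y - 8z = -178

3x + 9y - 8z = -178


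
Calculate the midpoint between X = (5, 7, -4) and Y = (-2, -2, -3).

M = ((x₁+x₂)/2, (y₁+y₂)/2, (z₁+z₂)/2)
  = ((5 - 2)/2, (7 - 2)/2, (-4 - 3)/2)
  = (3/2, 5/2, -7/2)
  = (1.5, 2.5, -3.5)

(1.5, 2.5, -3.5)


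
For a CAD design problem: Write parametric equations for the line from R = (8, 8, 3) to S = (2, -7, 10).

Direction vector d = S - R = (2 - 8, -7 - 8, 10 - 3) = (-6, -15, 7)
Parametric form r = R + t·d:
x = 8 - 6t, y = 8 - 15t, z = 3 + 7t

x = 8 - 6t, y = 8 - 15t, z = 3 + 7t


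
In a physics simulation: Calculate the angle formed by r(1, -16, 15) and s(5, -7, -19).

r·s = 1·5 + (-16)·(-7) + 15·(-19) = 5 + 112 - 285 = -168
|r| = √(1² + (-16)² + 15²) = √482 ≈ 21.95
|s| = √(5² + (-7)² + (-19)²) = √435 ≈ 20.86
cos θ = (r·s)/(|r||s|) = -168/(21.95·20.86) ≈ -0.3669
θ = arccos(-0.3669) ≈ 111.5°

111.5°


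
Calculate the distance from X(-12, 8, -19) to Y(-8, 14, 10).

d = √[(x₂-x₁)² + (y₂-y₁)² + (z₂-z₁)²]
  = √[4² + 6² + 29²]
  = √[16 + 36 + 841]
  = √893
  ≈ 29.88

29.88


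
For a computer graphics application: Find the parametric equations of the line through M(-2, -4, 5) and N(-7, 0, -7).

Direction vector d = N - M = (-7 + 2, 0 + 4, -7 - 5) = (-5, 4, -12)
Parametric form r = M + t·d:
x = -2 - 5t, y = -4 + 4t, z = 5 - 12t

x = -2 - 5t, y = -4 + 4t, z = 5 - 12t


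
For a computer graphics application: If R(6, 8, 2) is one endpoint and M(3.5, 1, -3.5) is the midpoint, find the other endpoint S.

S = 2M - R
  = (2·3.5 - 6, 2·1 - 8, 2·(-3.5) - 2)
  = (7 - 6, 2 - 8, -7 - 2)
  = (1, -6, -9)

(1, -6, -9)


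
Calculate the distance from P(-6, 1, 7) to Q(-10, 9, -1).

d = √[(x₂-x₁)² + (y₂-y₁)² + (z₂-z₁)²]
  = √[(-4)² + 8² + (-8)²]
  = √[16 + 64 + 64]
  = √144
  ≈ 12

12


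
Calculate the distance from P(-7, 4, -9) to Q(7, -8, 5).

d = √[(x₂-x₁)² + (y₂-y₁)² + (z₂-z₁)²]
  = √[14² + (-12)² + 14²]
  = √[196 + 144 + 196]
  = √536
  ≈ 23.15

23.15


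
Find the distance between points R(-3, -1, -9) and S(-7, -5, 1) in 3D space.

d = √[(x₂-x₁)² + (y₂-y₁)² + (z₂-z₁)²]
  = √[(-4)² + (-4)² + 10²]
  = √[16 + 16 + 100]
  = √132
  ≈ 11.49

11.49


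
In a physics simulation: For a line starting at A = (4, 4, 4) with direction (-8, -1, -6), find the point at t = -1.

P(t) = A + t·d
  = (4 + (-8)·(-1), 4 + (-1)·(-1), 4 + (-6)·(-1))
  = (4 + 8, 4 + 1, 4 + 6)
  = (12, 5, 10)

(12, 5, 10)


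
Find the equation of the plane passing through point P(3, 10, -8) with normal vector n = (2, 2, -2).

The plane through P with normal n = (a, b, c) satisfies n·(r - P) = 0,
i.e. ax + by + cz = a·x₀ + b·y₀ + c·z₀.
d = 2·3 + 2·10 + (-2)·(-8)
  = 6 + 20 + 16
  = 42
Equation: 2x + 2y - 2z = 42

2x + 2y - 2z = 42


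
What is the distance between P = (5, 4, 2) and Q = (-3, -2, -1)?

d = √[(x₂-x₁)² + (y₂-y₁)² + (z₂-z₁)²]
  = √[(-8)² + (-6)² + (-3)²]
  = √[64 + 36 + 9]
  = √109
  ≈ 10.44

10.44


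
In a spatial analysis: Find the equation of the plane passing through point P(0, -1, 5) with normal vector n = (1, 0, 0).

The plane through P with normal n = (a, b, c) satisfies n·(r - P) = 0,
i.e. ax + by + cz = a·x₀ + b·y₀ + c·z₀.
d = 1·0 + 0·(-1) + 0·5
  = 0 + 0 + 0
  = 0
Equation: x = 0

x = 0


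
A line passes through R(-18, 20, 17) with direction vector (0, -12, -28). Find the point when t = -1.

P(t) = R + t·d
  = (-18 + 0·(-1), 20 + (-12)·(-1), 17 + (-28)·(-1))
  = (-18 + 0, 20 + 12, 17 + 28)
  = (-18, 32, 45)

(-18, 32, 45)


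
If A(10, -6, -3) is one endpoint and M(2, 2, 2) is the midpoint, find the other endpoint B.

B = 2M - A
  = (2·2 - 10, 2·2 - (-6), 2·2 - (-3))
  = (4 - 10, 4 + 6, 4 + 3)
  = (-6, 10, 7)

(-6, 10, 7)


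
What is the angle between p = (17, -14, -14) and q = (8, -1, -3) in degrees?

p·q = 17·8 + (-14)·(-1) + (-14)·(-3) = 136 + 14 + 42 = 192
|p| = √(17² + (-14)² + (-14)²) = √681 ≈ 26.1
|q| = √(8² + (-1)² + (-3)²) = √74 ≈ 8.602
cos θ = (p·q)/(|p||q|) = 192/(26.1·8.602) ≈ 0.8553
θ = arccos(0.8553) ≈ 31.21°

31.21°


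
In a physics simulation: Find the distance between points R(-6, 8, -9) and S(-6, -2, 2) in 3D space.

d = √[(x₂-x₁)² + (y₂-y₁)² + (z₂-z₁)²]
  = √[0² + (-10)² + 11²]
  = √[0 + 100 + 121]
  = √221
  ≈ 14.87

14.87


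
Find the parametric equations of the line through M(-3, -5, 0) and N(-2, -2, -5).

Direction vector d = N - M = (-2 + 3, -2 + 5, -5 + 0) = (1, 3, -5)
Parametric form r = M + t·d:
x = -3 + t, y = -5 + 3t, z = 0 - 5t

x = -3 + t, y = -5 + 3t, z = 0 - 5t


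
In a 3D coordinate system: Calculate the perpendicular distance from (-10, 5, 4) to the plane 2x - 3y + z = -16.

distance = |a·x₀ + b·y₀ + c·z₀ - d| / √(a² + b² + c²)
  = |2·(-10) + (-3)·5 + 1·4 - (-16)| / √(2² + (-3)² + 1²)
  = |-20 - 15 + 4 + 16| / √(4 + 9 + 1)
  = |-15| / √14
  = 15 / 3.742
  ≈ 4.009

4.009


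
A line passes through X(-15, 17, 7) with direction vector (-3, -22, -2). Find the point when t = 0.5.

P(t) = X + t·d
  = (-15 + (-3)·0.5, 17 + (-22)·0.5, 7 + (-2)·0.5)
  = (-15 - 1.5, 17 - 11, 7 - 1)
  = (-16.5, 6, 6)

(-16.5, 6, 6)


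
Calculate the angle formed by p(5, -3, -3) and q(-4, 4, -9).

p·q = 5·(-4) + (-3)·4 + (-3)·(-9) = -20 - 12 + 27 = -5
|p| = √(5² + (-3)² + (-3)²) = √43 ≈ 6.557
|q| = √((-4)² + 4² + (-9)²) = √113 ≈ 10.63
cos θ = (p·q)/(|p||q|) = -5/(6.557·10.63) ≈ -0.07173
θ = arccos(-0.07173) ≈ 94.11°

94.11°


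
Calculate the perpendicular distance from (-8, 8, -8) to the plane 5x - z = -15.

distance = |a·x₀ + b·y₀ + c·z₀ - d| / √(a² + b² + c²)
  = |5·(-8) + 0·8 + (-1)·(-8) - (-15)| / √(5² + 0² + (-1)²)
  = |-40 + 0 + 8 + 15| / √(25 + 0 + 1)
  = |-17| / √26
  = 17 / 5.099
  ≈ 3.334

3.334


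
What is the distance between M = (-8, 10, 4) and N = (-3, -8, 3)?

d = √[(x₂-x₁)² + (y₂-y₁)² + (z₂-z₁)²]
  = √[5² + (-18)² + (-1)²]
  = √[25 + 324 + 1]
  = √350
  ≈ 18.71

18.71


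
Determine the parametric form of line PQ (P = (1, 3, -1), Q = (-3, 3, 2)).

Direction vector d = Q - P = (-3 - 1, 3 - 3, 2 + 1) = (-4, 0, 3)
Parametric form r = P + t·d:
x = 1 - 4t, y = 3, z = -1 + 3t

x = 1 - 4t, y = 3, z = -1 + 3t


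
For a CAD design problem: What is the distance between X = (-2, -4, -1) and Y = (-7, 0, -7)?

d = √[(x₂-x₁)² + (y₂-y₁)² + (z₂-z₁)²]
  = √[(-5)² + 4² + (-6)²]
  = √[25 + 16 + 36]
  = √77
  ≈ 8.775

8.775


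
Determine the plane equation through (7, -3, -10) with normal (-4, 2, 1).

The plane through P with normal n = (a, b, c) satisfies n·(r - P) = 0,
i.e. ax + by + cz = a·x₀ + b·y₀ + c·z₀.
d = (-4)·7 + 2·(-3) + 1·(-10)
  = -28 - 6 - 10
  = -44
Equation: -4x + 2y + z = -44

-4x + 2y + z = -44


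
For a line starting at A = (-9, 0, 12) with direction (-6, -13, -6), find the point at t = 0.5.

P(t) = A + t·d
  = (-9 + (-6)·0.5, 0 + (-13)·0.5, 12 + (-6)·0.5)
  = (-9 - 3, 0 - 6.5, 12 - 3)
  = (-12, -6.5, 9)

(-12, -6.5, 9)


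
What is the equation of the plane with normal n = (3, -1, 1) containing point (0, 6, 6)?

The plane through P with normal n = (a, b, c) satisfies n·(r - P) = 0,
i.e. ax + by + cz = a·x₀ + b·y₀ + c·z₀.
d = 3·0 + (-1)·6 + 1·6
  = 0 - 6 + 6
  = 0
Equation: 3x - y + z = 0

3x - y + z = 0


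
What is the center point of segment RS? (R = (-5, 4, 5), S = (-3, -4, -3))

M = ((x₁+x₂)/2, (y₁+y₂)/2, (z₁+z₂)/2)
  = ((-5 - 3)/2, (4 - 4)/2, (5 - 3)/2)
  = (-8/2, 0/2, 2/2)
  = (-4, 0, 1)

(-4, 0, 1)


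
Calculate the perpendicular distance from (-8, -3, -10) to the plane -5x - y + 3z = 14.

distance = |a·x₀ + b·y₀ + c·z₀ - d| / √(a² + b² + c²)
  = |(-5)·(-8) + (-1)·(-3) + 3·(-10) - 14| / √((-5)² + (-1)² + 3²)
  = |40 + 3 - 30 - 14| / √(25 + 1 + 9)
  = |-1| / √35
  = 1 / 5.916
  ≈ 0.169

0.169


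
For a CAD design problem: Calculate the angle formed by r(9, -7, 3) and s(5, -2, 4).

r·s = 9·5 + (-7)·(-2) + 3·4 = 45 + 14 + 12 = 71
|r| = √(9² + (-7)² + 3²) = √139 ≈ 11.79
|s| = √(5² + (-2)² + 4²) = √45 ≈ 6.708
cos θ = (r·s)/(|r||s|) = 71/(11.79·6.708) ≈ 0.8977
θ = arccos(0.8977) ≈ 26.14°

26.14°


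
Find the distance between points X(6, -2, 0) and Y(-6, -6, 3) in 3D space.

d = √[(x₂-x₁)² + (y₂-y₁)² + (z₂-z₁)²]
  = √[(-12)² + (-4)² + 3²]
  = √[144 + 16 + 9]
  = √169
  ≈ 13

13


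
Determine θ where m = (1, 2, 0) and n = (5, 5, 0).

m·n = 1·5 + 2·5 + 0·0 = 5 + 10 + 0 = 15
|m| = √(1² + 2² + 0²) = √5 ≈ 2.236
|n| = √(5² + 5² + 0²) = √50 ≈ 7.071
cos θ = (m·n)/(|m||n|) = 15/(2.236·7.071) ≈ 0.9487
θ = arccos(0.9487) ≈ 18.43°

18.43°


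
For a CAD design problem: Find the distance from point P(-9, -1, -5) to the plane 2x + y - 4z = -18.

distance = |a·x₀ + b·y₀ + c·z₀ - d| / √(a² + b² + c²)
  = |2·(-9) + 1·(-1) + (-4)·(-5) - (-18)| / √(2² + 1² + (-4)²)
  = |-18 - 1 + 20 + 18| / √(4 + 1 + 16)
  = |19| / √21
  = 19 / 4.583
  ≈ 4.146

4.146


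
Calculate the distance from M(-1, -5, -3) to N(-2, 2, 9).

d = √[(x₂-x₁)² + (y₂-y₁)² + (z₂-z₁)²]
  = √[(-1)² + 7² + 12²]
  = √[1 + 49 + 144]
  = √194
  ≈ 13.93

13.93


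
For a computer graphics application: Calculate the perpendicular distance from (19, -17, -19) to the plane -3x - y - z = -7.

distance = |a·x₀ + b·y₀ + c·z₀ - d| / √(a² + b² + c²)
  = |(-3)·19 + (-1)·(-17) + (-1)·(-19) - (-7)| / √((-3)² + (-1)² + (-1)²)
  = |-57 + 17 + 19 + 7| / √(9 + 1 + 1)
  = |-14| / √11
  = 14 / 3.317
  ≈ 4.221

4.221


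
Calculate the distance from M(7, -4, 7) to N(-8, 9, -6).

d = √[(x₂-x₁)² + (y₂-y₁)² + (z₂-z₁)²]
  = √[(-15)² + 13² + (-13)²]
  = √[225 + 169 + 169]
  = √563
  ≈ 23.73

23.73


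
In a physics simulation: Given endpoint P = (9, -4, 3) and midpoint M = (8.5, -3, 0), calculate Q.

Q = 2M - P
  = (2·8.5 - 9, 2·(-3) - (-4), 2·0 - 3)
  = (17 - 9, -6 + 4, 0 - 3)
  = (8, -2, -3)

(8, -2, -3)


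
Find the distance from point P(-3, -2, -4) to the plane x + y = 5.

distance = |a·x₀ + b·y₀ + c·z₀ - d| / √(a² + b² + c²)
  = |1·(-3) + 1·(-2) + 0·(-4) - 5| / √(1² + 1² + 0²)
  = |-3 - 2 + 0 - 5| / √(1 + 1 + 0)
  = |-10| / √2
  = 10 / 1.414
  ≈ 7.071

7.071


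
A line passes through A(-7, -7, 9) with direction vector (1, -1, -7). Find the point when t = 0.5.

P(t) = A + t·d
  = (-7 + 1·0.5, -7 + (-1)·0.5, 9 + (-7)·0.5)
  = (-7 + 0.5, -7 - 0.5, 9 - 3.5)
  = (-6.5, -7.5, 5.5)

(-6.5, -7.5, 5.5)


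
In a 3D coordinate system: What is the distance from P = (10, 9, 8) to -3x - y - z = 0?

distance = |a·x₀ + b·y₀ + c·z₀ - d| / √(a² + b² + c²)
  = |(-3)·10 + (-1)·9 + (-1)·8 - 0| / √((-3)² + (-1)² + (-1)²)
  = |-30 - 9 - 8 + 0| / √(9 + 1 + 1)
  = |-47| / √11
  = 47 / 3.317
  ≈ 14.17

14.17


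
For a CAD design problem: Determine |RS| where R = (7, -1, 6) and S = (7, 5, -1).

d = √[(x₂-x₁)² + (y₂-y₁)² + (z₂-z₁)²]
  = √[0² + 6² + (-7)²]
  = √[0 + 36 + 49]
  = √85
  ≈ 9.22

9.22


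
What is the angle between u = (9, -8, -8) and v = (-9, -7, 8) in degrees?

u·v = 9·(-9) + (-8)·(-7) + (-8)·8 = -81 + 56 - 64 = -89
|u| = √(9² + (-8)² + (-8)²) = √209 ≈ 14.46
|v| = √((-9)² + (-7)² + 8²) = √194 ≈ 13.93
cos θ = (u·v)/(|u||v|) = -89/(14.46·13.93) ≈ -0.442
θ = arccos(-0.442) ≈ 116.2°

116.2°


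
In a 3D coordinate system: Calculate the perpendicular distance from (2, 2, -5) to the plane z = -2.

distance = |a·x₀ + b·y₀ + c·z₀ - d| / √(a² + b² + c²)
  = |0·2 + 0·2 + 1·(-5) - (-2)| / √(0² + 0² + 1²)
  = |0 + 0 - 5 + 2| / √(0 + 0 + 1)
  = |-3| / √1
  = 3 / 1
  ≈ 3

3


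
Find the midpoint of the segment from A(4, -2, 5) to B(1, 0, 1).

M = ((x₁+x₂)/2, (y₁+y₂)/2, (z₁+z₂)/2)
  = ((4 + 1)/2, (-2 + 0)/2, (5 + 1)/2)
  = (5/2, -2/2, 6/2)
  = (2.5, -1, 3)

(2.5, -1, 3)


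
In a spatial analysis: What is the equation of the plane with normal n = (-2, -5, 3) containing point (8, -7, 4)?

The plane through P with normal n = (a, b, c) satisfies n·(r - P) = 0,
i.e. ax + by + cz = a·x₀ + b·y₀ + c·z₀.
d = (-2)·8 + (-5)·(-7) + 3·4
  = -16 + 35 + 12
  = 31
Equation: -2x - 5y + 3z = 31

-2x - 5y + 3z = 31


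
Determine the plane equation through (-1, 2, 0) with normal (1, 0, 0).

The plane through P with normal n = (a, b, c) satisfies n·(r - P) = 0,
i.e. ax + by + cz = a·x₀ + b·y₀ + c·z₀.
d = 1·(-1) + 0·2 + 0·0
  = -1 + 0 + 0
  = -1
Equation: x = -1

x = -1


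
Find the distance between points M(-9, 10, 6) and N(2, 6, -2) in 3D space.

d = √[(x₂-x₁)² + (y₂-y₁)² + (z₂-z₁)²]
  = √[11² + (-4)² + (-8)²]
  = √[121 + 16 + 64]
  = √201
  ≈ 14.18

14.18


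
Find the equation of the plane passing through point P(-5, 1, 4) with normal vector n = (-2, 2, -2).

The plane through P with normal n = (a, b, c) satisfies n·(r - P) = 0,
i.e. ax + by + cz = a·x₀ + b·y₀ + c·z₀.
d = (-2)·(-5) + 2·1 + (-2)·4
  = 10 + 2 - 8
  = 4
Equation: -2x + 2y - 2z = 4

-2x + 2y - 2z = 4


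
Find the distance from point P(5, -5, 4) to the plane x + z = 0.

distance = |a·x₀ + b·y₀ + c·z₀ - d| / √(a² + b² + c²)
  = |1·5 + 0·(-5) + 1·4 - 0| / √(1² + 0² + 1²)
  = |5 + 0 + 4 + 0| / √(1 + 0 + 1)
  = |9| / √2
  = 9 / 1.414
  ≈ 6.364

6.364


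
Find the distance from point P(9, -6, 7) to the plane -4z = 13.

distance = |a·x₀ + b·y₀ + c·z₀ - d| / √(a² + b² + c²)
  = |0·9 + 0·(-6) + (-4)·7 - 13| / √(0² + 0² + (-4)²)
  = |0 + 0 - 28 - 13| / √(0 + 0 + 16)
  = |-41| / √16
  = 41 / 4
  ≈ 10.25

10.25


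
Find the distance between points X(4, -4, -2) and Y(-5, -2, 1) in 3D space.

d = √[(x₂-x₁)² + (y₂-y₁)² + (z₂-z₁)²]
  = √[(-9)² + 2² + 3²]
  = √[81 + 4 + 9]
  = √94
  ≈ 9.695

9.695


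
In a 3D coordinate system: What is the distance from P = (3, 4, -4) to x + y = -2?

distance = |a·x₀ + b·y₀ + c·z₀ - d| / √(a² + b² + c²)
  = |1·3 + 1·4 + 0·(-4) - (-2)| / √(1² + 1² + 0²)
  = |3 + 4 + 0 + 2| / √(1 + 1 + 0)
  = |9| / √2
  = 9 / 1.414
  ≈ 6.364

6.364


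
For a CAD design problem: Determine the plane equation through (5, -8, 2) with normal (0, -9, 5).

The plane through P with normal n = (a, b, c) satisfies n·(r - P) = 0,
i.e. ax + by + cz = a·x₀ + b·y₀ + c·z₀.
d = 0·5 + (-9)·(-8) + 5·2
  = 0 + 72 + 10
  = 82
Equation: -9y + 5z = 82

-9y + 5z = 82


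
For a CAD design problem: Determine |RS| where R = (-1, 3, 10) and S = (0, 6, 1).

d = √[(x₂-x₁)² + (y₂-y₁)² + (z₂-z₁)²]
  = √[1² + 3² + (-9)²]
  = √[1 + 9 + 81]
  = √91
  ≈ 9.539

9.539


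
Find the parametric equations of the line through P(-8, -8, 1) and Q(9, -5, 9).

Direction vector d = Q - P = (9 + 8, -5 + 8, 9 - 1) = (17, 3, 8)
Parametric form r = P + t·d:
x = -8 + 17t, y = -8 + 3t, z = 1 + 8t

x = -8 + 17t, y = -8 + 3t, z = 1 + 8t


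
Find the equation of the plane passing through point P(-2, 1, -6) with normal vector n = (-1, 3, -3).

The plane through P with normal n = (a, b, c) satisfies n·(r - P) = 0,
i.e. ax + by + cz = a·x₀ + b·y₀ + c·z₀.
d = (-1)·(-2) + 3·1 + (-3)·(-6)
  = 2 + 3 + 18
  = 23
Equation: -x + 3y - 3z = 23

-x + 3y - 3z = 23


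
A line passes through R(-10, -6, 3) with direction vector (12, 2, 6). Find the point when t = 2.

P(t) = R + t·d
  = (-10 + 12·2, -6 + 2·2, 3 + 6·2)
  = (-10 + 24, -6 + 4, 3 + 12)
  = (14, -2, 15)

(14, -2, 15)


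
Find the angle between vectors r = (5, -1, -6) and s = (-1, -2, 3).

r·s = 5·(-1) + (-1)·(-2) + (-6)·3 = -5 + 2 - 18 = -21
|r| = √(5² + (-1)² + (-6)²) = √62 ≈ 7.874
|s| = √((-1)² + (-2)² + 3²) = √14 ≈ 3.742
cos θ = (r·s)/(|r||s|) = -21/(7.874·3.742) ≈ -0.7128
θ = arccos(-0.7128) ≈ 135.5°

135.5°


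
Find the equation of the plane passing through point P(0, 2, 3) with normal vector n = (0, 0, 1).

The plane through P with normal n = (a, b, c) satisfies n·(r - P) = 0,
i.e. ax + by + cz = a·x₀ + b·y₀ + c·z₀.
d = 0·0 + 0·2 + 1·3
  = 0 + 0 + 3
  = 3
Equation: z = 3

z = 3


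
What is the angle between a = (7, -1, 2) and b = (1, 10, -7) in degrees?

a·b = 7·1 + (-1)·10 + 2·(-7) = 7 - 10 - 14 = -17
|a| = √(7² + (-1)² + 2²) = √54 ≈ 7.348
|b| = √(1² + 10² + (-7)²) = √150 ≈ 12.25
cos θ = (a·b)/(|a||b|) = -17/(7.348·12.25) ≈ -0.1889
θ = arccos(-0.1889) ≈ 100.9°

100.9°


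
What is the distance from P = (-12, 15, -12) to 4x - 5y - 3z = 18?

distance = |a·x₀ + b·y₀ + c·z₀ - d| / √(a² + b² + c²)
  = |4·(-12) + (-5)·15 + (-3)·(-12) - 18| / √(4² + (-5)² + (-3)²)
  = |-48 - 75 + 36 - 18| / √(16 + 25 + 9)
  = |-105| / √50
  = 105 / 7.071
  ≈ 14.85

14.85


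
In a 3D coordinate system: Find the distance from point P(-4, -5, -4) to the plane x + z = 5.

distance = |a·x₀ + b·y₀ + c·z₀ - d| / √(a² + b² + c²)
  = |1·(-4) + 0·(-5) + 1·(-4) - 5| / √(1² + 0² + 1²)
  = |-4 + 0 - 4 - 5| / √(1 + 0 + 1)
  = |-13| / √2
  = 13 / 1.414
  ≈ 9.192

9.192


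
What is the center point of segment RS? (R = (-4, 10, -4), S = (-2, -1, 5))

M = ((x₁+x₂)/2, (y₁+y₂)/2, (z₁+z₂)/2)
  = ((-4 - 2)/2, (10 - 1)/2, (-4 + 5)/2)
  = (-6/2, 9/2, 1/2)
  = (-3, 4.5, 0.5)

(-3, 4.5, 0.5)


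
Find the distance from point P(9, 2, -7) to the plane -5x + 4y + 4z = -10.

distance = |a·x₀ + b·y₀ + c·z₀ - d| / √(a² + b² + c²)
  = |(-5)·9 + 4·2 + 4·(-7) - (-10)| / √((-5)² + 4² + 4²)
  = |-45 + 8 - 28 + 10| / √(25 + 16 + 16)
  = |-55| / √57
  = 55 / 7.55
  ≈ 7.285

7.285


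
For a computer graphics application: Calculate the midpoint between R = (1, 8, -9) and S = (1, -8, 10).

M = ((x₁+x₂)/2, (y₁+y₂)/2, (z₁+z₂)/2)
  = ((1 + 1)/2, (8 - 8)/2, (-9 + 10)/2)
  = (2/2, 0/2, 1/2)
  = (1, 0, 0.5)

(1, 0, 0.5)


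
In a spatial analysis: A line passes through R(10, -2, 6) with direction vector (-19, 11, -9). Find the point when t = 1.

P(t) = R + t·d
  = (10 + (-19)·1, -2 + 11·1, 6 + (-9)·1)
  = (10 - 19, -2 + 11, 6 - 9)
  = (-9, 9, -3)

(-9, 9, -3)


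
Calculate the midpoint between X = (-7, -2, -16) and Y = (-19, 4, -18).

M = ((x₁+x₂)/2, (y₁+y₂)/2, (z₁+z₂)/2)
  = ((-7 - 19)/2, (-2 + 4)/2, (-16 - 18)/2)
  = (-26/2, 2/2, -34/2)
  = (-13, 1, -17)

(-13, 1, -17)


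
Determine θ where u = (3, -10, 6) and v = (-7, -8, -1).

u·v = 3·(-7) + (-10)·(-8) + 6·(-1) = -21 + 80 - 6 = 53
|u| = √(3² + (-10)² + 6²) = √145 ≈ 12.04
|v| = √((-7)² + (-8)² + (-1)²) = √114 ≈ 10.68
cos θ = (u·v)/(|u||v|) = 53/(12.04·10.68) ≈ 0.4122
θ = arccos(0.4122) ≈ 65.66°

65.66°


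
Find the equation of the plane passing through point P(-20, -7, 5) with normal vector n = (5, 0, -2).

The plane through P with normal n = (a, b, c) satisfies n·(r - P) = 0,
i.e. ax + by + cz = a·x₀ + b·y₀ + c·z₀.
d = 5·(-20) + 0·(-7) + (-2)·5
  = -100 + 0 - 10
  = -110
Equation: 5x - 2z = -110

5x - 2z = -110


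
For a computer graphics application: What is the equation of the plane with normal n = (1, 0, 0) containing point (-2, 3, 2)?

The plane through P with normal n = (a, b, c) satisfies n·(r - P) = 0,
i.e. ax + by + cz = a·x₀ + b·y₀ + c·z₀.
d = 1·(-2) + 0·3 + 0·2
  = -2 + 0 + 0
  = -2
Equation: x = -2

x = -2


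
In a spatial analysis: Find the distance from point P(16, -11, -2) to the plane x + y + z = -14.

distance = |a·x₀ + b·y₀ + c·z₀ - d| / √(a² + b² + c²)
  = |1·16 + 1·(-11) + 1·(-2) - (-14)| / √(1² + 1² + 1²)
  = |16 - 11 - 2 + 14| / √(1 + 1 + 1)
  = |17| / √3
  = 17 / 1.732
  ≈ 9.815

9.815


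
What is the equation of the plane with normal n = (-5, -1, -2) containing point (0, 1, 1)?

The plane through P with normal n = (a, b, c) satisfies n·(r - P) = 0,
i.e. ax + by + cz = a·x₀ + b·y₀ + c·z₀.
d = (-5)·0 + (-1)·1 + (-2)·1
  = 0 - 1 - 2
  = -3
Equation: -5x - y - 2z = -3

-5x - y - 2z = -3


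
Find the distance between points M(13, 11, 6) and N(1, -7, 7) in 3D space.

d = √[(x₂-x₁)² + (y₂-y₁)² + (z₂-z₁)²]
  = √[(-12)² + (-18)² + 1²]
  = √[144 + 324 + 1]
  = √469
  ≈ 21.66

21.66


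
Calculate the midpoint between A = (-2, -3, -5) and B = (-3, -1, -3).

M = ((x₁+x₂)/2, (y₁+y₂)/2, (z₁+z₂)/2)
  = ((-2 - 3)/2, (-3 - 1)/2, (-5 - 3)/2)
  = (-5/2, -4/2, -8/2)
  = (-2.5, -2, -4)

(-2.5, -2, -4)


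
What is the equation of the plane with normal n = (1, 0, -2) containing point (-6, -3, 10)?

The plane through P with normal n = (a, b, c) satisfies n·(r - P) = 0,
i.e. ax + by + cz = a·x₀ + b·y₀ + c·z₀.
d = 1·(-6) + 0·(-3) + (-2)·10
  = -6 + 0 - 20
  = -26
Equation: x - 2z = -26

x - 2z = -26


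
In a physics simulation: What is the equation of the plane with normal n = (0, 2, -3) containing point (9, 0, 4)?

The plane through P with normal n = (a, b, c) satisfies n·(r - P) = 0,
i.e. ax + by + cz = a·x₀ + b·y₀ + c·z₀.
d = 0·9 + 2·0 + (-3)·4
  = 0 + 0 - 12
  = -12
Equation: 2y - 3z = -12

2y - 3z = -12


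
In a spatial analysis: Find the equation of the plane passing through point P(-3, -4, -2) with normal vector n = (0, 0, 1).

The plane through P with normal n = (a, b, c) satisfies n·(r - P) = 0,
i.e. ax + by + cz = a·x₀ + b·y₀ + c·z₀.
d = 0·(-3) + 0·(-4) + 1·(-2)
  = 0 + 0 - 2
  = -2
Equation: z = -2

z = -2


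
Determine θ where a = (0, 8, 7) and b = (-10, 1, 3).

a·b = 0·(-10) + 8·1 + 7·3 = 0 + 8 + 21 = 29
|a| = √(0² + 8² + 7²) = √113 ≈ 10.63
|b| = √((-10)² + 1² + 3²) = √110 ≈ 10.49
cos θ = (a·b)/(|a||b|) = 29/(10.63·10.49) ≈ 0.2601
θ = arccos(0.2601) ≈ 74.92°

74.92°


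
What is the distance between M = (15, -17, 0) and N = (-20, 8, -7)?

d = √[(x₂-x₁)² + (y₂-y₁)² + (z₂-z₁)²]
  = √[(-35)² + 25² + (-7)²]
  = √[1225 + 625 + 49]
  = √1899
  ≈ 43.58

43.58


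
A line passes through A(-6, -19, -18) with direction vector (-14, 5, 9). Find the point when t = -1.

P(t) = A + t·d
  = (-6 + (-14)·(-1), -19 + 5·(-1), -18 + 9·(-1))
  = (-6 + 14, -19 - 5, -18 - 9)
  = (8, -24, -27)

(8, -24, -27)


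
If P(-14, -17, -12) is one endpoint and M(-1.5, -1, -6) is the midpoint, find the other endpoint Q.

Q = 2M - P
  = (2·(-1.5) - (-14), 2·(-1) - (-17), 2·(-6) - (-12))
  = (-3 + 14, -2 + 17, -12 + 12)
  = (11, 15, 0)

(11, 15, 0)


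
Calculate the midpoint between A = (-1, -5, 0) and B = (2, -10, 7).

M = ((x₁+x₂)/2, (y₁+y₂)/2, (z₁+z₂)/2)
  = ((-1 + 2)/2, (-5 - 10)/2, (0 + 7)/2)
  = (1/2, -15/2, 7/2)
  = (0.5, -7.5, 3.5)

(0.5, -7.5, 3.5)


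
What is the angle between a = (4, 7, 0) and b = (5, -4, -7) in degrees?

a·b = 4·5 + 7·(-4) + 0·(-7) = 20 - 28 + 0 = -8
|a| = √(4² + 7² + 0²) = √65 ≈ 8.062
|b| = √(5² + (-4)² + (-7)²) = √90 ≈ 9.487
cos θ = (a·b)/(|a||b|) = -8/(8.062·9.487) ≈ -0.1046
θ = arccos(-0.1046) ≈ 96°

96°


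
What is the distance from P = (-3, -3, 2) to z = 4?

distance = |a·x₀ + b·y₀ + c·z₀ - d| / √(a² + b² + c²)
  = |0·(-3) + 0·(-3) + 1·2 - 4| / √(0² + 0² + 1²)
  = |0 + 0 + 2 - 4| / √(0 + 0 + 1)
  = |-2| / √1
  = 2 / 1
  ≈ 2

2


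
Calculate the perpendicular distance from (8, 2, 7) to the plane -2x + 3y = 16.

distance = |a·x₀ + b·y₀ + c·z₀ - d| / √(a² + b² + c²)
  = |(-2)·8 + 3·2 + 0·7 - 16| / √((-2)² + 3² + 0²)
  = |-16 + 6 + 0 - 16| / √(4 + 9 + 0)
  = |-26| / √13
  = 26 / 3.606
  ≈ 7.211

7.211


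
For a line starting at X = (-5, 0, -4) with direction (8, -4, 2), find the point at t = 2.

P(t) = X + t·d
  = (-5 + 8·2, 0 + (-4)·2, -4 + 2·2)
  = (-5 + 16, 0 - 8, -4 + 4)
  = (11, -8, 0)

(11, -8, 0)


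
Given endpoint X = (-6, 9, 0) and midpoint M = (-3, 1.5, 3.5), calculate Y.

Y = 2M - X
  = (2·(-3) - (-6), 2·1.5 - 9, 2·3.5 - 0)
  = (-6 + 6, 3 - 9, 7 + 0)
  = (0, -6, 7)

(0, -6, 7)


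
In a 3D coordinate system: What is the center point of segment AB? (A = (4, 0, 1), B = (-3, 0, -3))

M = ((x₁+x₂)/2, (y₁+y₂)/2, (z₁+z₂)/2)
  = ((4 - 3)/2, (0 + 0)/2, (1 - 3)/2)
  = (1/2, 0/2, -2/2)
  = (0.5, 0, -1)

(0.5, 0, -1)


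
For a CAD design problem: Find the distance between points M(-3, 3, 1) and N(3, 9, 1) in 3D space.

d = √[(x₂-x₁)² + (y₂-y₁)² + (z₂-z₁)²]
  = √[6² + 6² + 0²]
  = √[36 + 36 + 0]
  = √72
  ≈ 8.485

8.485


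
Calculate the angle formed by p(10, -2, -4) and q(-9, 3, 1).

p·q = 10·(-9) + (-2)·3 + (-4)·1 = -90 - 6 - 4 = -100
|p| = √(10² + (-2)² + (-4)²) = √120 ≈ 10.95
|q| = √((-9)² + 3² + 1²) = √91 ≈ 9.539
cos θ = (p·q)/(|p||q|) = -100/(10.95·9.539) ≈ -0.9569
θ = arccos(-0.9569) ≈ 163.1°

163.1°


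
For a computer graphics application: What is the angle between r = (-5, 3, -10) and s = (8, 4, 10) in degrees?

r·s = (-5)·8 + 3·4 + (-10)·10 = -40 + 12 - 100 = -128
|r| = √((-5)² + 3² + (-10)²) = √134 ≈ 11.58
|s| = √(8² + 4² + 10²) = √180 ≈ 13.42
cos θ = (r·s)/(|r||s|) = -128/(11.58·13.42) ≈ -0.8242
θ = arccos(-0.8242) ≈ 145.5°

145.5°


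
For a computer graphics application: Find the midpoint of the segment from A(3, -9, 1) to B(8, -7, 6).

M = ((x₁+x₂)/2, (y₁+y₂)/2, (z₁+z₂)/2)
  = ((3 + 8)/2, (-9 - 7)/2, (1 + 6)/2)
  = (11/2, -16/2, 7/2)
  = (5.5, -8, 3.5)

(5.5, -8, 3.5)


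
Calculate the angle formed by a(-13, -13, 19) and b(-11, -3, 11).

a·b = (-13)·(-11) + (-13)·(-3) + 19·11 = 143 + 39 + 209 = 391
|a| = √((-13)² + (-13)² + 19²) = √699 ≈ 26.44
|b| = √((-11)² + (-3)² + 11²) = √251 ≈ 15.84
cos θ = (a·b)/(|a||b|) = 391/(26.44·15.84) ≈ 0.9335
θ = arccos(0.9335) ≈ 21.02°

21.02°


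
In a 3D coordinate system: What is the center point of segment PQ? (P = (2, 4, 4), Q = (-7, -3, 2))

M = ((x₁+x₂)/2, (y₁+y₂)/2, (z₁+z₂)/2)
  = ((2 - 7)/2, (4 - 3)/2, (4 + 2)/2)
  = (-5/2, 1/2, 6/2)
  = (-2.5, 0.5, 3)

(-2.5, 0.5, 3)


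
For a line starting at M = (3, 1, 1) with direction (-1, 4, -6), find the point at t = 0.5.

P(t) = M + t·d
  = (3 + (-1)·0.5, 1 + 4·0.5, 1 + (-6)·0.5)
  = (3 - 0.5, 1 + 2, 1 - 3)
  = (2.5, 3, -2)

(2.5, 3, -2)


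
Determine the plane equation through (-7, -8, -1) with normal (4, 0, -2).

The plane through P with normal n = (a, b, c) satisfies n·(r - P) = 0,
i.e. ax + by + cz = a·x₀ + b·y₀ + c·z₀.
d = 4·(-7) + 0·(-8) + (-2)·(-1)
  = -28 + 0 + 2
  = -26
Equation: 4x - 2z = -26

4x - 2z = -26


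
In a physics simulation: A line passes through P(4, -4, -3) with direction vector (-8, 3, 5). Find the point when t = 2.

P(t) = P + t·d
  = (4 + (-8)·2, -4 + 3·2, -3 + 5·2)
  = (4 - 16, -4 + 6, -3 + 10)
  = (-12, 2, 7)

(-12, 2, 7)


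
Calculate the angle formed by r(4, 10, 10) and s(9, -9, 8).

r·s = 4·9 + 10·(-9) + 10·8 = 36 - 90 + 80 = 26
|r| = √(4² + 10² + 10²) = √216 ≈ 14.7
|s| = √(9² + (-9)² + 8²) = √226 ≈ 15.03
cos θ = (r·s)/(|r||s|) = 26/(14.7·15.03) ≈ 0.1177
θ = arccos(0.1177) ≈ 83.24°

83.24°


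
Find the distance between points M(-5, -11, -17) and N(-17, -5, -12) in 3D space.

d = √[(x₂-x₁)² + (y₂-y₁)² + (z₂-z₁)²]
  = √[(-12)² + 6² + 5²]
  = √[144 + 36 + 25]
  = √205
  ≈ 14.32

14.32


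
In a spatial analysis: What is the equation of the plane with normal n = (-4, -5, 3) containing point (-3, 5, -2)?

The plane through P with normal n = (a, b, c) satisfies n·(r - P) = 0,
i.e. ax + by + cz = a·x₀ + b·y₀ + c·z₀.
d = (-4)·(-3) + (-5)·5 + 3·(-2)
  = 12 - 25 - 6
  = -19
Equation: -4x - 5y + 3z = -19

-4x - 5y + 3z = -19


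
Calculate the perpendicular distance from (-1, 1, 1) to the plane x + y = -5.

distance = |a·x₀ + b·y₀ + c·z₀ - d| / √(a² + b² + c²)
  = |1·(-1) + 1·1 + 0·1 - (-5)| / √(1² + 1² + 0²)
  = |-1 + 1 + 0 + 5| / √(1 + 1 + 0)
  = |5| / √2
  = 5 / 1.414
  ≈ 3.536

3.536


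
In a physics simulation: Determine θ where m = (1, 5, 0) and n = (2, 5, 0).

m·n = 1·2 + 5·5 + 0·0 = 2 + 25 + 0 = 27
|m| = √(1² + 5² + 0²) = √26 ≈ 5.099
|n| = √(2² + 5² + 0²) = √29 ≈ 5.385
cos θ = (m·n)/(|m||n|) = 27/(5.099·5.385) ≈ 0.9833
θ = arccos(0.9833) ≈ 10.49°

10.49°


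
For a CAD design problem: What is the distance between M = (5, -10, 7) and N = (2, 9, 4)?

d = √[(x₂-x₁)² + (y₂-y₁)² + (z₂-z₁)²]
  = √[(-3)² + 19² + (-3)²]
  = √[9 + 361 + 9]
  = √379
  ≈ 19.47

19.47


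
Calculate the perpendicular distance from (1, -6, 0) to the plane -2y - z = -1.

distance = |a·x₀ + b·y₀ + c·z₀ - d| / √(a² + b² + c²)
  = |0·1 + (-2)·(-6) + (-1)·0 - (-1)| / √(0² + (-2)² + (-1)²)
  = |0 + 12 + 0 + 1| / √(0 + 4 + 1)
  = |13| / √5
  = 13 / 2.236
  ≈ 5.814

5.814


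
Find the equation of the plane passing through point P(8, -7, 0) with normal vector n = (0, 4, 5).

The plane through P with normal n = (a, b, c) satisfies n·(r - P) = 0,
i.e. ax + by + cz = a·x₀ + b·y₀ + c·z₀.
d = 0·8 + 4·(-7) + 5·0
  = 0 - 28 + 0
  = -28
Equation: 4y + 5z = -28

4y + 5z = -28


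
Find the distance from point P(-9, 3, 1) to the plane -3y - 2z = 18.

distance = |a·x₀ + b·y₀ + c·z₀ - d| / √(a² + b² + c²)
  = |0·(-9) + (-3)·3 + (-2)·1 - 18| / √(0² + (-3)² + (-2)²)
  = |0 - 9 - 2 - 18| / √(0 + 9 + 4)
  = |-29| / √13
  = 29 / 3.606
  ≈ 8.043

8.043


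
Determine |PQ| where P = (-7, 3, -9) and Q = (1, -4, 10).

d = √[(x₂-x₁)² + (y₂-y₁)² + (z₂-z₁)²]
  = √[8² + (-7)² + 19²]
  = √[64 + 49 + 361]
  = √474
  ≈ 21.77

21.77


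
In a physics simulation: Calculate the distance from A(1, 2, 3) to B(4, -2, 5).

d = √[(x₂-x₁)² + (y₂-y₁)² + (z₂-z₁)²]
  = √[3² + (-4)² + 2²]
  = √[9 + 16 + 4]
  = √29
  ≈ 5.385

5.385


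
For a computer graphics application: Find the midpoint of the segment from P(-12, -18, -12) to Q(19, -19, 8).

M = ((x₁+x₂)/2, (y₁+y₂)/2, (z₁+z₂)/2)
  = ((-12 + 19)/2, (-18 - 19)/2, (-12 + 8)/2)
  = (7/2, -37/2, -4/2)
  = (3.5, -18.5, -2)

(3.5, -18.5, -2)


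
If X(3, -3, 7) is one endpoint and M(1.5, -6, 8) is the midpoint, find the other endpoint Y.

Y = 2M - X
  = (2·1.5 - 3, 2·(-6) - (-3), 2·8 - 7)
  = (3 - 3, -12 + 3, 16 - 7)
  = (0, -9, 9)

(0, -9, 9)


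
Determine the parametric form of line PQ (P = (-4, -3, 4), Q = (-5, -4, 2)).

Direction vector d = Q - P = (-5 + 4, -4 + 3, 2 - 4) = (-1, -1, -2)
Parametric form r = P + t·d:
x = -4 - t, y = -3 - t, z = 4 - 2t

x = -4 - t, y = -3 - t, z = 4 - 2t


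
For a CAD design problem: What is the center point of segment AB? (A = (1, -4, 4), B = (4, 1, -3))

M = ((x₁+x₂)/2, (y₁+y₂)/2, (z₁+z₂)/2)
  = ((1 + 4)/2, (-4 + 1)/2, (4 - 3)/2)
  = (5/2, -3/2, 1/2)
  = (2.5, -1.5, 0.5)

(2.5, -1.5, 0.5)


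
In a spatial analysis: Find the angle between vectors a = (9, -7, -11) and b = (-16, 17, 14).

a·b = 9·(-16) + (-7)·17 + (-11)·14 = -144 - 119 - 154 = -417
|a| = √(9² + (-7)² + (-11)²) = √251 ≈ 15.84
|b| = √((-16)² + 17² + 14²) = √741 ≈ 27.22
cos θ = (a·b)/(|a||b|) = -417/(15.84·27.22) ≈ -0.9669
θ = arccos(-0.9669) ≈ 165.2°

165.2°
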